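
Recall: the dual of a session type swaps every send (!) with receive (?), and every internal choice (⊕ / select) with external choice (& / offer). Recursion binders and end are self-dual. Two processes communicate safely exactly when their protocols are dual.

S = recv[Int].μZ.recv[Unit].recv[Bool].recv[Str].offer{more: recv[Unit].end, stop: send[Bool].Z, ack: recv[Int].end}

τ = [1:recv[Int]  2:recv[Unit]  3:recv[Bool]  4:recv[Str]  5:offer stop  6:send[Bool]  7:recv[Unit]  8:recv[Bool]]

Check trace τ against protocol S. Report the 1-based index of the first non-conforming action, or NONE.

@1 recv[Int]  match  cont: μZ.…
@2 recv[Unit]  match  cont: recv[Bool].recv[Str].offer{more: recv[Unit].end, stop: send[Bool].μZ.…, ack: recv[Int].end}
@3 recv[Bool]  match  cont: recv[Str].offer{more: recv[Unit].end, stop: send[Bool].μZ.…, ack: recv[Int].end}
@4 recv[Str]  match  cont: offer{more: recv[Unit].end, stop: send[Bool].μZ.…, ack: recv[Int].end}
@5 offer stop  match  cont: send[Bool].μZ.…
@6 send[Bool]  match  cont: μZ.…
@7 recv[Unit]  match  cont: recv[Bool].recv[Str].offer{more: recv[Unit].end, stop: send[Bool].μZ.…, ack: recv[Int].end}
@8 recv[Bool]  match  cont: recv[Str].offer{more: recv[Unit].end, stop: send[Bool].μZ.…, ack: recv[Int].end}
trace exhausted — no violation

NONE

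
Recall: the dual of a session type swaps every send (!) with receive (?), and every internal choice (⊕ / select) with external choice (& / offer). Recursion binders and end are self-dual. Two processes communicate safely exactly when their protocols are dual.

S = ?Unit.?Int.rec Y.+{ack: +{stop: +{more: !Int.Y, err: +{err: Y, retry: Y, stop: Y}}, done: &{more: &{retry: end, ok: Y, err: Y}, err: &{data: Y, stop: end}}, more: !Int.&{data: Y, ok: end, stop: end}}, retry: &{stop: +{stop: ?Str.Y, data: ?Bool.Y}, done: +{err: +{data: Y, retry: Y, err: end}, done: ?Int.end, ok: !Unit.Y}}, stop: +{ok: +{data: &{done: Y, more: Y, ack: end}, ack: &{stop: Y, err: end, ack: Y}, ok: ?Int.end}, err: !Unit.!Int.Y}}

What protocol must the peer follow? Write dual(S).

?Unit ↦ !Unit
  ?Int ↦ !Int
    rec Y ↦ rec Y  (μ self-dual)
      +{ack,retry,stop} ↦ &{ack,retry,stop}  (internal→external)
        [ack]
          +{stop,done,more} ↦ &{stop,done,more}  (internal→external)
            [stop]
              +{more,err} ↦ &{more,err}  (internal→external)
                [more]
                  !Int ↦ ?Int
                    Y ↦ Y
                [err]
                  +{err,retry,stop} ↦ &{err,retry,stop}  (internal→external)
                    [err]
                      Y ↦ Y
                    [retry]
                      Y ↦ Y
                    [stop]
                      Y ↦ Y
            [done]
              &{more,err} ↦ +{more,err}  (external→internal)
                [more]
                  &{retry,ok,err} ↦ +{retry,ok,err}  (external→internal)
                    [retry]
                      end ↦ end
                    [ok]
                      Y ↦ Y
                    [err]
                      Y ↦ Y
                [err]
                  &{data,stop} ↦ +{data,stop}  (external→internal)
                    [data]
                      Y ↦ Y
                    [stop]
                      end ↦ end
            [more]
              !Int ↦ ?Int
                &{data,ok,stop} ↦ +{data,ok,stop}  (external→internal)
                  [data]
                    Y ↦ Y
                  [ok]
                    end ↦ end
                  [stop]
                    end ↦ end
        [retry]
          &{stop,done} ↦ +{stop,done}  (external→internal)
            [stop]
              +{stop,data} ↦ &{stop,data}  (internal→external)
                [stop]
                  ?Str ↦ !Str
                    Y ↦ Y
                [data]
                  ?Bool ↦ !Bool
                    Y ↦ Y
            [done]
              +{err,done,ok} ↦ &{err,done,ok}  (internal→external)
                [err]
                  +{data,retry,err} ↦ &{data,retry,err}  (internal→external)
                    [data]
                      Y ↦ Y
                    [retry]
                      Y ↦ Y
                    [err]
                      end ↦ end
                [done]
                  ?Int ↦ !Int
                    end ↦ end
                [ok]
                  !Unit ↦ ?Unit
                    Y ↦ Y
        [stop]
          +{ok,err} ↦ &{ok,err}  (internal→external)
            [ok]
              +{data,ack,ok} ↦ &{data,ack,ok}  (internal→external)
                [data]
                  &{done,more,ack} ↦ +{done,more,ack}  (external→internal)
                    [done]
                      Y ↦ Y
                    [more]
                      Y ↦ Y
                    [ack]
                      end ↦ end
                [ack]
                  &{stop,err,ack} ↦ +{stop,err,ack}  (external→internal)
                    [stop]
                      Y ↦ Y
                    [err]
                      end ↦ end
                    [ack]
                      Y ↦ Y
                [ok]
                  ?Int ↦ !Int
                    end ↦ end
            [err]
              !Unit ↦ ?Unit
                !Int ↦ ?Int
                  Y ↦ Y

!Unit.!Int.rec Y.&{ack: &{stop: &{more: ?Int.Y, err: &{err: Y, retry: Y, stop: Y}}, done: +{more: +{retry: end, ok: Y, err: Y}, err: +{data: Y, stop: end}}, more: ?Int.+{data: Y, ok: end, stop: end}}, retry: +{stop: &{stop: !Str.Y, data: !Bool.Y}, done: &{err: &{data: Y, retry: Y, err: end}, done: !Int.end, ok: ?Unit.Y}}, stop: &{ok: &{data: +{done: Y, more: Y, ack: end}, ack: +{stop: Y, err: end, ack: Y}, ok: !Int.end}, err: ?Unit.?Int.Y}}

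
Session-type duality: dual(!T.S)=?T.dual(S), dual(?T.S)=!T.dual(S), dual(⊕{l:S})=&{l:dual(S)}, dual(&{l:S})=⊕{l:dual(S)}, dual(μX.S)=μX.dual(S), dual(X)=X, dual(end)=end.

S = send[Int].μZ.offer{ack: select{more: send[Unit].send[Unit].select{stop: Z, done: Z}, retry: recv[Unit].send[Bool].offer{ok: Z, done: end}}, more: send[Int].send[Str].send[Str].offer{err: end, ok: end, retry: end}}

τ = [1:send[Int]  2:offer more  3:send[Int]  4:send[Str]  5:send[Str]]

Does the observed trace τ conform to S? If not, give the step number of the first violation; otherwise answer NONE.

[1] send[Int]  ok  cont: μZ.…
[2] offer more  ok  cont: send[Int].send[Str].send[Str].offer{err: end, ok: end, retry: end}
[3] send[Int]  ok  cont: send[Str].send[Str].offer{err: end, ok: end, retry: end}
[4] send[Str]  ok  cont: send[Str].offer{err: end, ok: end, retry: end}
[5] send[Str]  ok  cont: offer{err: end, ok: end, retry: end}
all 5 steps conform

NONE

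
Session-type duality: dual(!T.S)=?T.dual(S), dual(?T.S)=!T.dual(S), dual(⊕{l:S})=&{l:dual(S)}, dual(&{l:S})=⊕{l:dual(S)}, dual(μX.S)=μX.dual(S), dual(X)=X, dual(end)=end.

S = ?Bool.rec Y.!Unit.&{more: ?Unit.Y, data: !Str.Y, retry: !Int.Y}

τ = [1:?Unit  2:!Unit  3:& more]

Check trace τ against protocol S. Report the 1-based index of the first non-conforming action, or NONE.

1

step 1: got ?Unit, protocol expects ?Bool  ✗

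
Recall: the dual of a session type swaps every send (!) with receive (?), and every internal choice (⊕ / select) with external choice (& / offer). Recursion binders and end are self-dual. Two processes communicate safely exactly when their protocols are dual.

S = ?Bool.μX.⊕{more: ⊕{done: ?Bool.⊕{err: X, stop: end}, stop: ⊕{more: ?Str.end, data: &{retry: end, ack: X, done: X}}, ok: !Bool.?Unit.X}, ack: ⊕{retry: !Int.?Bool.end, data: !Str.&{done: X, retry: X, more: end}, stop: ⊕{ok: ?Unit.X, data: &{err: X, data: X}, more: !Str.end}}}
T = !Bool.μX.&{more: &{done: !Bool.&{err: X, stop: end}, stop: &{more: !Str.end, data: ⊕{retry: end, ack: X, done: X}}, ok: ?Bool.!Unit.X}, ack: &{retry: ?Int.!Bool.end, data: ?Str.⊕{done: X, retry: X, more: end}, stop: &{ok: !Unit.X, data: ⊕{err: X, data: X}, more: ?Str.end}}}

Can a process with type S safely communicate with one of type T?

?Bool | !Bool  ✓
  μX | μX  ✓ (rec unchanged)
    ⊕{more,ack} | &{more,ack}  ✓ label sets agree
      [more]
        ⊕{done,stop,ok} | &{done,stop,ok}  ✓ label sets agree
          [done]
            ?Bool | !Bool  ✓
              ⊕{err,stop} | &{err,stop}  ✓ label sets agree
                [err]
                  X | X  ✓
                [stop]
                  end | end  ✓
          [stop]
            ⊕{more,data} | &{more,data}  ✓ label sets agree
              [more]
                ?Str | !Str  ✓
                  end | end  ✓
              [data]
                &{retry,ack,done} | ⊕{retry,ack,done}  ✓ label sets agree
                  [retry]
                    end | end  ✓
                  [ack]
                    X | X  ✓
                  [done]
                    X | X  ✓
          [ok]
            !Bool | ?Bool  ✓
              ?Unit | !Unit  ✓
                X | X  ✓
      [ack]
        ⊕{retry,data,stop} | &{retry,data,stop}  ✓ label sets agree
          [retry]
            !Int | ?Int  ✓
              ?Bool | !Bool  ✓
                end | end  ✓
          [data]
            !Str | ?Str  ✓
              &{done,retry,more} | ⊕{done,retry,more}  ✓ label sets agree
                [done]
                  X | X  ✓
                [retry]
                  X | X  ✓
                [more]
                  end | end  ✓
          [stop]
            ⊕{ok,data,more} | &{ok,data,more}  ✓ label sets agree
              [ok]
                ?Unit | !Unit  ✓
                  X | X  ✓
              [data]
                &{err,data} | ⊕{err,data}  ✓ label sets agree
                  [err]
                    X | X  ✓
                  [data]
                    X | X  ✓
              [more]
                !Str | ?Str  ✓
                  end | end  ✓

YES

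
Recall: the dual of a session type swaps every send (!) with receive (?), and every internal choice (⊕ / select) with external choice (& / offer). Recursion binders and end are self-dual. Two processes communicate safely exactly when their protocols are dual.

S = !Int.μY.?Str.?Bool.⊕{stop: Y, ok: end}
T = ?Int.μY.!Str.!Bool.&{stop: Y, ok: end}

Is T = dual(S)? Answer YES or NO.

!Int | ?Int  match
  μY | μY  match (binder kept)
    ?Str | !Str  match
      ?Bool | !Bool  match
        ⊕{stop,ok} | &{stop,ok}  match same labels
          [stop]
            Y | Y  match
          [ok]
            end | end  match

YES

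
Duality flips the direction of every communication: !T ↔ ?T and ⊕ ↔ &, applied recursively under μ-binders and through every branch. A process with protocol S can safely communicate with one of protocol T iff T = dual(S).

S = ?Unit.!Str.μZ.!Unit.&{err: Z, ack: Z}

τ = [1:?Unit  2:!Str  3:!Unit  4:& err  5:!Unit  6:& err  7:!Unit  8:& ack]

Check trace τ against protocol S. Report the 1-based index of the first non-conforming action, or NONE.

@1 ?Unit  ok  cont: !Str.μZ.…
@2 !Str  ok  cont: μZ.…
@3 !Unit  ok  cont: &{err: μZ.…, ack: μZ.…}
@4 & err  ok  cont: μZ.…
@5 !Unit  ok  cont: &{err: μZ.…, ack: μZ.…}
@6 & err  ok  cont: μZ.…
@7 !Unit  ok  cont: &{err: μZ.…, ack: μZ.…}
@8 & ack  ok  cont: μZ.…
all 8 steps conform

NONE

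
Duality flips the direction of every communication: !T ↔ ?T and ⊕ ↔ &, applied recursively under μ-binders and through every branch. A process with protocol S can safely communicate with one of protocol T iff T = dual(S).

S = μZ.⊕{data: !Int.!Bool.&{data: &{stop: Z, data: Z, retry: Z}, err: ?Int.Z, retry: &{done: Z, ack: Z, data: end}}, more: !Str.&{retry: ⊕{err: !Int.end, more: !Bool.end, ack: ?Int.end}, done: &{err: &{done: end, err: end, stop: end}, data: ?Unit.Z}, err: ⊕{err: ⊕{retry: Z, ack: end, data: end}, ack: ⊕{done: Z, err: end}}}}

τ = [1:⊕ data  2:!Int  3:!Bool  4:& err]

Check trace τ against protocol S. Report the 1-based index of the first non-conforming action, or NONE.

step 1: ⊕ data  ✓  residual = !Int.!Bool.&{data: &{stop: μZ.…, data: μZ.…, retry: μZ.…}, err: ?Int.μZ.…, retry: &{done: μZ.…, ack: μZ.…, data: end}}
step 2: !Int  ✓  residual = !Bool.&{data: &{stop: μZ.…, data: μZ.…, retry: μZ.…}, err: ?Int.μZ.…, retry: &{done: μZ.…, ack: μZ.…, data: end}}
step 3: !Bool  ✓  residual = &{data: &{stop: μZ.…, data: μZ.…, retry: μZ.…}, err: ?Int.μZ.…, retry: &{done: μZ.…, ack: μZ.…, data: end}}
step 4: & err  ✓  residual = ?Int.μZ.…
τ conforms to S (length 4)

NONE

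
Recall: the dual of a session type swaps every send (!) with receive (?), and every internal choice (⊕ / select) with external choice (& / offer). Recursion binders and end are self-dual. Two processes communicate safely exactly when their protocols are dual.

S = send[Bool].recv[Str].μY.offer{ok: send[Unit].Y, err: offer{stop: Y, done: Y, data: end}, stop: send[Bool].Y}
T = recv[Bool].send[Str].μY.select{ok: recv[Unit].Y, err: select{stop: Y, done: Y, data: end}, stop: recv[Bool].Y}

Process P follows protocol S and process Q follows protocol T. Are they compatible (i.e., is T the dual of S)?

YES

send[Bool] vs recv[Bool]  match
  recv[Str] vs send[Str]  match
    μY vs μY  match (binder kept)
      offer{ok,err,stop} vs select{ok,err,stop}  match label sets agree
        case ok:
          send[Unit] vs recv[Unit]  match
            Y vs Y  match
        case err:
          offer{stop,done,data} vs select{stop,done,data}  match label sets agree
            case stop:
              Y vs Y  match
            case done:
              Y vs Y  match
            case data:
              end vs end  match
        case stop:
          send[Bool] vs recv[Bool]  match
            Y vs Y  match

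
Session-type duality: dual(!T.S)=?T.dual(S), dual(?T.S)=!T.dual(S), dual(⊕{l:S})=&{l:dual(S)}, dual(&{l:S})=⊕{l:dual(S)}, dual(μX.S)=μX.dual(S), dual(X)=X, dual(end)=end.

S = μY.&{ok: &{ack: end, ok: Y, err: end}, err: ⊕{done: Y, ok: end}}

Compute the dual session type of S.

μY = μY  (binder kept)
  &{ok,err} = ⊕{ok,err}  (external→internal)
    • ok:
      &{ack,ok,err} = ⊕{ack,ok,err}  (external→internal)
        • ack:
          end self-dual
        • ok:
          Y self-dual
        • err:
          end self-dual
    • err:
      ⊕{done,ok} = &{done,ok}  (internal→external)
        • done:
          Y self-dual
        • ok:
          end self-dual

μY.⊕{ok: ⊕{ack: end, ok: Y, err: end}, err: &{done: Y, ok: end}}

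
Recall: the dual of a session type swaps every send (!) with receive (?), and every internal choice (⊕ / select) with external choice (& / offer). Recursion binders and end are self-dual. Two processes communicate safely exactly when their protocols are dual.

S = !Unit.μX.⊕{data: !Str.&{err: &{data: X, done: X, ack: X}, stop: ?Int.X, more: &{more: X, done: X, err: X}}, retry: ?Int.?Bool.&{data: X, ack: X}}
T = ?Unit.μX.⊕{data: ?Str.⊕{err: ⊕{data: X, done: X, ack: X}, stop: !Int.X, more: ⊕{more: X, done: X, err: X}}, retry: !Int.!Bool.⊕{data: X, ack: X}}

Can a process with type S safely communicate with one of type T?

!Unit vs ?Unit  ok
  μX vs μX  ok (binder kept)
    ⊕{data,retry} vs ⊕{data,retry}  ✗ choice polarity not flipped — not dual

NO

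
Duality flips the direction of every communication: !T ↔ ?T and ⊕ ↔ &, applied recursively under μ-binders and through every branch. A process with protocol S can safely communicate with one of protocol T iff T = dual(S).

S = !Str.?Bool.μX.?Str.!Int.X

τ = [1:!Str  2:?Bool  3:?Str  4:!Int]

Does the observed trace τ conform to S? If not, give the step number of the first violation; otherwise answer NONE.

step 1: !Str  match  cont: ?Bool.μX.…
step 2: ?Bool  match  cont: μX.…
step 3: ?Str  match  cont: !Int.μX.…
step 4: !Int  match  cont: μX.…
τ conforms to S (length 4)

NONE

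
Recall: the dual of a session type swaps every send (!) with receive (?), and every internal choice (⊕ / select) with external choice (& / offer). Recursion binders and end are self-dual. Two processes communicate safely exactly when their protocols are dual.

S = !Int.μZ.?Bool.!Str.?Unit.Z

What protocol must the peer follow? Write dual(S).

!Int = ?Int
  μZ = μZ  (μ self-dual)
    ?Bool = !Bool
      !Str = ?Str
        ?Unit = !Unit
          dual(Z) = Z

?Int.μZ.!Bool.?Str.!Unit.Z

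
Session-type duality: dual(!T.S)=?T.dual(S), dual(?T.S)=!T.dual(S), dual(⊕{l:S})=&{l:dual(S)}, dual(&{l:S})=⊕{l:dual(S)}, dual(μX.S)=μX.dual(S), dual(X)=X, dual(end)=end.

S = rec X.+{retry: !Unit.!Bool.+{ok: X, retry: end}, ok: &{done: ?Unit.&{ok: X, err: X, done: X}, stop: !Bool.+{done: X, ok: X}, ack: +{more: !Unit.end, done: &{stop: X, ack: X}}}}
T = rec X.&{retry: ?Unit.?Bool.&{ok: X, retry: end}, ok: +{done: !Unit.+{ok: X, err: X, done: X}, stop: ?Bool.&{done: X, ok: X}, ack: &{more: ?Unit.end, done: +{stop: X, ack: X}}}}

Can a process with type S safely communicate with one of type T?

rec X ‖ rec X  match (rec unchanged)
  +{retry,ok} ‖ &{retry,ok}  match label sets agree
    [retry]
      !Unit ‖ ?Unit  match
        !Bool ‖ ?Bool  match
          +{ok,retry} ‖ &{ok,retry}  match label sets agree
            [ok]
              X ‖ X  match
            [retry]
              end ‖ end  match
    [ok]
      &{done,stop,ack} ‖ +{done,stop,ack}  match label sets agree
        [done]
          ?Unit ‖ !Unit  match
            &{ok,err,done} ‖ +{ok,err,done}  match label sets agree
              [ok]
                X ‖ X  match
              [err]
                X ‖ X  match
              [done]
                X ‖ X  match
        [stop]
          !Bool ‖ ?Bool  match
            +{done,ok} ‖ &{done,ok}  match label sets agree
              [done]
                X ‖ X  match
              [ok]
                X ‖ X  match
        [ack]
          +{more,done} ‖ &{more,done}  match label sets agree
            [more]
              !Unit ‖ ?Unit  match
                end ‖ end  match
            [done]
              &{stop,ack} ‖ +{stop,ack}  match label sets agree
                [stop]
                  X ‖ X  match
                [ack]
                  X ‖ X  match

YES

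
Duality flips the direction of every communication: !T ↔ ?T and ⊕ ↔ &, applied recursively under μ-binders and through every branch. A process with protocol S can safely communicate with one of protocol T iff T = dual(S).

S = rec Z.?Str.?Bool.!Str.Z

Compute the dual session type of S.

rec Z = rec Z  (binder kept)
  ?Str = !Str
    ?Bool = !Bool
      !Str = ?Str
        Z ↦ Z

rec Z.!Str.!Bool.?Str.Z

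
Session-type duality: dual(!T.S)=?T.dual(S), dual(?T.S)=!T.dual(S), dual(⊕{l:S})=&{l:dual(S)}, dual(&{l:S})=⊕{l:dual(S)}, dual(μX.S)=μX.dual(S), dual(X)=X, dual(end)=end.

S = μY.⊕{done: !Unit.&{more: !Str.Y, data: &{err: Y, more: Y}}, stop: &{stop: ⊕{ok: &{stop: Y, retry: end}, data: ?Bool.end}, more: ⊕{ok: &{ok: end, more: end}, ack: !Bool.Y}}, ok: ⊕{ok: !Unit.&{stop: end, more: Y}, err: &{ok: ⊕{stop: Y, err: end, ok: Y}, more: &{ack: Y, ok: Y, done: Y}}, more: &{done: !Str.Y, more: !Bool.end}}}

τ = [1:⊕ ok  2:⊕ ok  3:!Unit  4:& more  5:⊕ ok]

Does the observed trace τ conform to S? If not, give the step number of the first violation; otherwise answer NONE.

NONE

step 1: ⊕ ok  ✓  state: ⊕{ok: !Unit.&{stop: end, more: μY.…}, err: &{ok: ⊕{stop: μY.…, err: end, ok: μY.…}, more: &{ack: μY.…, ok: μY.…, done: μY.…}}, more: &{done: !Str.μY.…, more: !Bool.end}}
step 2: ⊕ ok  ✓  state: !Unit.&{stop: end, more: μY.…}
step 3: !Unit  ✓  state: &{stop: end, more: μY.…}
step 4: & more  ✓  state: μY.…
step 5: ⊕ ok  ✓  state: ⊕{ok: !Unit.&{stop: end, more: μY.…}, err: &{ok: ⊕{stop: μY.…, err: end, ok: μY.…}, more: &{ack: μY.…, ok: μY.…, done: μY.…}}, more: &{done: !Str.μY.…, more: !Bool.end}}
all 5 steps conform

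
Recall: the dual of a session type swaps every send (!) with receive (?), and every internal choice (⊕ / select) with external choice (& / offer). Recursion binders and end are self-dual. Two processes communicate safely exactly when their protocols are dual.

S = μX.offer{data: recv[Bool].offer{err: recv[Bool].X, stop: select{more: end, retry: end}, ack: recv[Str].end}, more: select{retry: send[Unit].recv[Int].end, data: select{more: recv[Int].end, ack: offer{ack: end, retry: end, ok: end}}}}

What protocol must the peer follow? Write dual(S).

μX.select{data: send[Bool].select{err: send[Bool].X, stop: offer{more: end, retry: end}, ack: send[Str].end}, more: offer{retry: recv[Unit].send[Int].end, data: offer{more: send[Int].end, ack: select{ack: end, retry: end, ok: end}}}}

μX → μX  (rec unchanged)
  offer{data,more} → select{data,more}  (offer→select)
    • data:
      recv[Bool] → send[Bool]
        offer{err,stop,ack} → select{err,stop,ack}  (offer→select)
          • err:
            recv[Bool] → send[Bool]
              X self-dual
          • stop:
            select{more,retry} → offer{more,retry}  (internal→external)
              • more:
                end self-dual
              • retry:
                end self-dual
          • ack:
            recv[Str] → send[Str]
              end self-dual
    • more:
      select{retry,data} → offer{retry,data}  (internal→external)
        • retry:
          send[Unit] → recv[Unit]
            recv[Int] → send[Int]
              end self-dual
        • data:
          select{more,ack} → offer{more,ack}  (internal→external)
            • more:
              recv[Int] → send[Int]
                end self-dual
            • ack:
              offer{ack,retry,ok} → select{ack,retry,ok}  (offer→select)
                • ack:
                  end self-dual
                • retry:
                  end self-dual
                • ok:
                  end self-dual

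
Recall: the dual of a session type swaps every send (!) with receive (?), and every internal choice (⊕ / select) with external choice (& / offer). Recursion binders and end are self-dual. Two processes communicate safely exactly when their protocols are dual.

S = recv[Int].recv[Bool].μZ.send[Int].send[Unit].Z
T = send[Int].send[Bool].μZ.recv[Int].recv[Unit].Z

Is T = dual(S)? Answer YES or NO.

YES

recv[Int] | send[Int]  match
  recv[Bool] | send[Bool]  match
    μZ | μZ  match (rec unchanged)
      send[Int] | recv[Int]  match
        send[Unit] | recv[Unit]  match
          Z | Z  match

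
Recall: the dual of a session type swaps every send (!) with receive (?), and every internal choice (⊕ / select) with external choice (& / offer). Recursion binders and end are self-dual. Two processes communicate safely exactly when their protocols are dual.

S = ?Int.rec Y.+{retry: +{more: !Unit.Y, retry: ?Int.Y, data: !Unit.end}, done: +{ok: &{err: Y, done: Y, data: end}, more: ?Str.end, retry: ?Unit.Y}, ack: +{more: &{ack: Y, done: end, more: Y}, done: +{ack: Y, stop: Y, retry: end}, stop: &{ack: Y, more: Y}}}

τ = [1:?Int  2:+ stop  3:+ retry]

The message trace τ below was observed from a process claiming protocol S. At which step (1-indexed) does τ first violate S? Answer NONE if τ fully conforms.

step 1: ?Int  ✓  cont: rec Y.…
step 2: got + stop, protocol expects + retry or + done or + ack  ✗

2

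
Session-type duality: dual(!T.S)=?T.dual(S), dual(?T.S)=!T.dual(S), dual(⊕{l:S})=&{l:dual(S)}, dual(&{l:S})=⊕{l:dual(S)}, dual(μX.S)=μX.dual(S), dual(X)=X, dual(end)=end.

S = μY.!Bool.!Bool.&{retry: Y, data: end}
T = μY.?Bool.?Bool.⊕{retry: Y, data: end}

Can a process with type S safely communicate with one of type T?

YES

μY | μY  match (μ self-dual)
  !Bool | ?Bool  match
    !Bool | ?Bool  match
      &{retry,data} | ⊕{retry,data}  match labels match
        case retry:
          Y | Y  match
        case data:
          end | end  match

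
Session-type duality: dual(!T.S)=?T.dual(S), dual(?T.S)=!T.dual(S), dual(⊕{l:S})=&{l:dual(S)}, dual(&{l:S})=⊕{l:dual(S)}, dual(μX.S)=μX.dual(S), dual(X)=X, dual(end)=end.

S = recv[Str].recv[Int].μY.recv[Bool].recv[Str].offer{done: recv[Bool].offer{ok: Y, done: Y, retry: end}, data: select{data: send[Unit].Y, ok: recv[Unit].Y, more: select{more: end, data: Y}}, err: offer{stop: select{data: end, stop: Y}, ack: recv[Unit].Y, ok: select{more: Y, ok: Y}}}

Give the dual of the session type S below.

send[Str].send[Int].μY.send[Bool].send[Str].select{done: send[Bool].select{ok: Y, done: Y, retry: end}, data: offer{data: recv[Unit].Y, ok: send[Unit].Y, more: offer{more: end, data: Y}}, err: select{stop: offer{data: end, stop: Y}, ack: send[Unit].Y, ok: offer{more: Y, ok: Y}}}

recv[Str] → send[Str]
  recv[Int] → send[Int]
    μY → μY  (rec unchanged)
      recv[Bool] → send[Bool]
        recv[Str] → send[Str]
          offer{done,data,err} → select{done,data,err}  (&→⊕)
            [done]
              recv[Bool] → send[Bool]
                offer{ok,done,retry} → select{ok,done,retry}  (&→⊕)
                  [ok]
                    dual(Y) = Y
                  [done]
                    dual(Y) = Y
                  [retry]
                    dual(end) = end
            [data]
              select{data,ok,more} → offer{data,ok,more}  (select→offer)
                [data]
                  send[Unit] → recv[Unit]
                    dual(Y) = Y
                [ok]
                  recv[Unit] → send[Unit]
                    dual(Y) = Y
                [more]
                  select{more,data} → offer{more,data}  (select→offer)
                    [more]
                      dual(end) = end
                    [data]
                      dual(Y) = Y
            [err]
              offer{stop,ack,ok} → select{stop,ack,ok}  (&→⊕)
                [stop]
                  select{data,stop} → offer{data,stop}  (select→offer)
                    [data]
                      dual(end) = end
                    [stop]
                      dual(Y) = Y
                [ack]
                  recv[Unit] → send[Unit]
                    dual(Y) = Y
                [ok]
                  select{more,ok} → offer{more,ok}  (select→offer)
                    [more]
                      dual(Y) = Y
                    [ok]
                      dual(Y) = Y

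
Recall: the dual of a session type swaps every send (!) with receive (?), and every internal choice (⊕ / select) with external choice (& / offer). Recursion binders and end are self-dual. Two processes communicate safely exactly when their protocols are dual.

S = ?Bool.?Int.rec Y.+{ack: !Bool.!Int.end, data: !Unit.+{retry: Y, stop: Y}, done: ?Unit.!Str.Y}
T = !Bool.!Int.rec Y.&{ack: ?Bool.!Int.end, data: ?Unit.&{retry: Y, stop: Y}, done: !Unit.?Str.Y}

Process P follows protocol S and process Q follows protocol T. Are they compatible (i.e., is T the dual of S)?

?Bool vs !Bool  ok
  ?Int vs !Int  ok
    rec Y vs rec Y  ok (rec unchanged)
      +{ack,data,done} vs &{ack,data,done}  ok same labels
        [ack]
          !Bool vs ?Bool  ok
            !Int vs !Int  ✗ same direction on both sides — not dual

NO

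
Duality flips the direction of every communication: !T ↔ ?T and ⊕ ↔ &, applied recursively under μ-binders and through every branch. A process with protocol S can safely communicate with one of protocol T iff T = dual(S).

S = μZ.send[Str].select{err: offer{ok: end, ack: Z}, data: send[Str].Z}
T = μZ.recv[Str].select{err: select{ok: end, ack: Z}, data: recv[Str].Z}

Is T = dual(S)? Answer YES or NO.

μZ ‖ μZ  ✓ (μ self-dual)
  send[Str] ‖ recv[Str]  ✓
    select{err,data} ‖ select{err,data}  ✗ choice polarity not flipped — not dual

NO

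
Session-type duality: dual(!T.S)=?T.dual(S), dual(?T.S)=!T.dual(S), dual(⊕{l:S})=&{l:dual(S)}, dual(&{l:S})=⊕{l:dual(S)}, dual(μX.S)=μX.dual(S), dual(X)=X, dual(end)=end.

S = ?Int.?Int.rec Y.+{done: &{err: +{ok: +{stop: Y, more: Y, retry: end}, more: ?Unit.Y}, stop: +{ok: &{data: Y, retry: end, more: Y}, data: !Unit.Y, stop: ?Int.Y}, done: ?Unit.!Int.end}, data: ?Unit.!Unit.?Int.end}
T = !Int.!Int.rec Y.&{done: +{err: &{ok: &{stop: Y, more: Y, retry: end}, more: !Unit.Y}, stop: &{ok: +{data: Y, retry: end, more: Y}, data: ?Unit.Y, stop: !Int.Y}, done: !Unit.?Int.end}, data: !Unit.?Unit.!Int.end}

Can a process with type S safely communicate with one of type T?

?Int | !Int  ok
  ?Int | !Int  ok
    rec Y | rec Y  ok (binder kept)
      +{done,data} | &{done,data}  ok same labels
        [done]
          &{err,stop,done} | +{err,stop,done}  ok same labels
            [err]
              +{ok,more} | &{ok,more}  ok same labels
                [ok]
                  +{stop,more,retry} | &{stop,more,retry}  ok same labels
                    [stop]
                      Y | Y  ok
                    [more]
                      Y | Y  ok
                    [retry]
                      end | end  ok
                [more]
                  ?Unit | !Unit  ok
                    Y | Y  ok
            [stop]
              +{ok,data,stop} | &{ok,data,stop}  ok same labels
                [ok]
                  &{data,retry,more} | +{data,retry,more}  ok same labels
                    [data]
                      Y | Y  ok
                    [retry]
                      end | end  ok
                    [more]
                      Y | Y  ok
                [data]
                  !Unit | ?Unit  ok
                    Y | Y  ok
                [stop]
                  ?Int | !Int  ok
                    Y | Y  ok
            [done]
              ?Unit | !Unit  ok
                !Int | ?Int  ok
                  end | end  ok
        [data]
          ?Unit | !Unit  ok
            !Unit | ?Unit  ok
              ?Int | !Int  ok
                end | end  ok

YES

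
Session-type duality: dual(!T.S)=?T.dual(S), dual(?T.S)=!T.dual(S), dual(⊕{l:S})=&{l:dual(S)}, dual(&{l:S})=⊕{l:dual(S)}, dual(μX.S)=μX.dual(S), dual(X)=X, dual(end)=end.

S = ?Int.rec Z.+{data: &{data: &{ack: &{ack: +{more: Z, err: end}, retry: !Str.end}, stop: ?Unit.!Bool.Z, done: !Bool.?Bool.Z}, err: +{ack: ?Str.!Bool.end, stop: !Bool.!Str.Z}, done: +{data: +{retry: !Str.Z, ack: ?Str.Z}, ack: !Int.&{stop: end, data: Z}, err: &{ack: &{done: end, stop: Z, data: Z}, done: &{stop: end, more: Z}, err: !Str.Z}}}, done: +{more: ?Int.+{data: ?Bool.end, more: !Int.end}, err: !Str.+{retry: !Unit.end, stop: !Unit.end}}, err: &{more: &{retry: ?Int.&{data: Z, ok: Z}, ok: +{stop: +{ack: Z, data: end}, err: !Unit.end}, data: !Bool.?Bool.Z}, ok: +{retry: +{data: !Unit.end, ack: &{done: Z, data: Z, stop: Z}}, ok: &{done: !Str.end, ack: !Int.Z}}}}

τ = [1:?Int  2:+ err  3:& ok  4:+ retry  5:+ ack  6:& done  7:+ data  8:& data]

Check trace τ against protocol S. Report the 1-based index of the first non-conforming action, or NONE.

NONE

[1] ?Int  match  cont: rec Z.…
[2] + err  match  cont: &{more: &{retry: ?Int.&{data: rec Z.…, ok: rec Z.…}, ok: +{stop: +{ack: rec Z.…, data: end}, err: !Unit.end}, data: !Bool.?Bool.rec Z.…}, ok: +{retry: +{data: !Unit.end, ack: &{done: rec Z.…, data: rec Z.…, stop: rec Z.…}}, ok: &{done: !Str.end, ack: !Int.rec Z.…}}}
[3] & ok  match  cont: +{retry: +{data: !Unit.end, ack: &{done: rec Z.…, data: rec Z.…, stop: rec Z.…}}, ok: &{done: !Str.end, ack: !Int.rec Z.…}}
[4] + retry  match  cont: +{data: !Unit.end, ack: &{done: rec Z.…, data: rec Z.…, stop: rec Z.…}}
[5] + ack  match  cont: &{done: rec Z.…, data: rec Z.…, stop: rec Z.…}
[6] & done  match  cont: rec Z.…
[7] + data  match  cont: &{data: &{ack: &{ack: +{more: rec Z.…, err: end}, retry: !Str.end}, stop: ?Unit.!Bool.rec Z.…, done: !Bool.?Bool.rec Z.…}, err: +{ack: ?Str.!Bool.end, stop: !Bool.!Str.rec Z.…}, done: +{data: +{retry: !Str.rec Z.…, ack: ?Str.rec Z.…}, ack: !Int.&{stop: end, data: rec Z.…}, err: &{ack: &{done: end, stop: rec Z.…, data: rec Z.…}, done: &{stop: end, more: rec Z.…}, err: !Str.rec Z.…}}}
[8] & data  match  cont: &{ack: &{ack: +{more: rec Z.…, err: end}, retry: !Str.end}, stop: ?Unit.!Bool.rec Z.…, done: !Bool.?Bool.rec Z.…}
trace exhausted — no violation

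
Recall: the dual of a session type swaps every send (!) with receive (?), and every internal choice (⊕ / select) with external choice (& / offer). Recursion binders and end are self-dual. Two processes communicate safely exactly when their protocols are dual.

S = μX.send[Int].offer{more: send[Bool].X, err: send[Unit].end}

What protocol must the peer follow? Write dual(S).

μX → μX  (μ self-dual)
  send[Int] → recv[Int]
    offer{more,err} → select{more,err}  (offer→select)
      case more:
        send[Bool] → recv[Bool]
          dual(X) = X
      case err:
        send[Unit] → recv[Unit]
          dual(end) = end

μX.recv[Int].select{more: recv[Bool].X, err: recv[Unit].end}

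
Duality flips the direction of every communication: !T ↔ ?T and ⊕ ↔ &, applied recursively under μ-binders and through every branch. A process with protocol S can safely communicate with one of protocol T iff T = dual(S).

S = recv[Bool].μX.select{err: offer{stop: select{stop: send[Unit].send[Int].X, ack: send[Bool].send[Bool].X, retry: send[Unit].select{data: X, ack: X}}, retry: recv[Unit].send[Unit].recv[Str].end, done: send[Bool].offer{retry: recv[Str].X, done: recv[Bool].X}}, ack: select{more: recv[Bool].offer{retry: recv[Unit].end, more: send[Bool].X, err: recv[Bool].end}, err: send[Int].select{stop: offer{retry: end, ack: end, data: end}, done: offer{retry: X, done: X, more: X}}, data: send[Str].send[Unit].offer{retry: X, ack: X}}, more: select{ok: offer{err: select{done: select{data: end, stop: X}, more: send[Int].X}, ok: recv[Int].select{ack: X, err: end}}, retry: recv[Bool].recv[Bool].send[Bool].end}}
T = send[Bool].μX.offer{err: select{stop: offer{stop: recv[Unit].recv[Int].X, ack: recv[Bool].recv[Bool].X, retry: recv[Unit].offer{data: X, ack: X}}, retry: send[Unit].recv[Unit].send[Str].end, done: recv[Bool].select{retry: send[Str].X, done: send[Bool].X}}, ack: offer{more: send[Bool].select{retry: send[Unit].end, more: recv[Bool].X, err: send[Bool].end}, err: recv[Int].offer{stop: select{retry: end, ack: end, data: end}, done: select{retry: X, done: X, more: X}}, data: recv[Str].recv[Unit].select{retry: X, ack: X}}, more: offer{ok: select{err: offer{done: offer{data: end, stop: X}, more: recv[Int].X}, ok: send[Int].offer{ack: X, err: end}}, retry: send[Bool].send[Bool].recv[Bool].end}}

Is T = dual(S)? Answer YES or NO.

YES

recv[Bool] ‖ send[Bool]  ✓
  μX ‖ μX  ✓ (binder kept)
    select{err,ack,more} ‖ offer{err,ack,more}  ✓ label sets agree
      • err:
        offer{stop,retry,done} ‖ select{stop,retry,done}  ✓ label sets agree
          • stop:
            select{stop,ack,retry} ‖ offer{stop,ack,retry}  ✓ label sets agree
              • stop:
                send[Unit] ‖ recv[Unit]  ✓
                  send[Int] ‖ recv[Int]  ✓
                    X ‖ X  ✓
              • ack:
                send[Bool] ‖ recv[Bool]  ✓
                  send[Bool] ‖ recv[Bool]  ✓
                    X ‖ X  ✓
              • retry:
                send[Unit] ‖ recv[Unit]  ✓
                  select{data,ack} ‖ offer{data,ack}  ✓ label sets agree
                    • data:
                      X ‖ X  ✓
                    • ack:
                      X ‖ X  ✓
          • retry:
            recv[Unit] ‖ send[Unit]  ✓
              send[Unit] ‖ recv[Unit]  ✓
                recv[Str] ‖ send[Str]  ✓
                  end ‖ end  ✓
          • done:
            send[Bool] ‖ recv[Bool]  ✓
              offer{retry,done} ‖ select{retry,done}  ✓ label sets agree
                • retry:
                  recv[Str] ‖ send[Str]  ✓
                    X ‖ X  ✓
                • done:
                  recv[Bool] ‖ send[Bool]  ✓
                    X ‖ X  ✓
      • ack:
        select{more,err,data} ‖ offer{more,err,data}  ✓ label sets agree
          • more:
            recv[Bool] ‖ send[Bool]  ✓
              offer{retry,more,err} ‖ select{retry,more,err}  ✓ label sets agree
                • retry:
                  recv[Unit] ‖ send[Unit]  ✓
                    end ‖ end  ✓
                • more:
                  send[Bool] ‖ recv[Bool]  ✓
                    X ‖ X  ✓
                • err:
                  recv[Bool] ‖ send[Bool]  ✓
                    end ‖ end  ✓
          • err:
            send[Int] ‖ recv[Int]  ✓
              select{stop,done} ‖ offer{stop,done}  ✓ label sets agree
                • stop:
                  offer{retry,ack,data} ‖ select{retry,ack,data}  ✓ label sets agree
                    • retry:
                      end ‖ end  ✓
                    • ack:
                      end ‖ end  ✓
                    • data:
                      end ‖ end  ✓
                • done:
                  offer{retry,done,more} ‖ select{retry,done,more}  ✓ label sets agree
                    • retry:
                      X ‖ X  ✓
                    • done:
                      X ‖ X  ✓
                    • more:
                      X ‖ X  ✓
          • data:
            send[Str] ‖ recv[Str]  ✓
              send[Unit] ‖ recv[Unit]  ✓
                offer{retry,ack} ‖ select{retry,ack}  ✓ label sets agree
                  • retry:
                    X ‖ X  ✓
                  • ack:
                    X ‖ X  ✓
      • more:
        select{ok,retry} ‖ offer{ok,retry}  ✓ label sets agree
          • ok:
            offer{err,ok} ‖ select{err,ok}  ✓ label sets agree
              • err:
                select{done,more} ‖ offer{done,more}  ✓ label sets agree
                  • done:
                    select{data,stop} ‖ offer{data,stop}  ✓ label sets agree
                      • data:
                        end ‖ end  ✓
                      • stop:
                        X ‖ X  ✓
                  • more:
                    send[Int] ‖ recv[Int]  ✓
                      X ‖ X  ✓
              • ok:
                recv[Int] ‖ send[Int]  ✓
                  select{ack,err} ‖ offer{ack,err}  ✓ label sets agree
                    • ack:
                      X ‖ X  ✓
                    • err:
                      end ‖ end  ✓
          • retry:
            recv[Bool] ‖ send[Bool]  ✓
              recv[Bool] ‖ send[Bool]  ✓
                send[Bool] ‖ recv[Bool]  ✓
                  end ‖ end  ✓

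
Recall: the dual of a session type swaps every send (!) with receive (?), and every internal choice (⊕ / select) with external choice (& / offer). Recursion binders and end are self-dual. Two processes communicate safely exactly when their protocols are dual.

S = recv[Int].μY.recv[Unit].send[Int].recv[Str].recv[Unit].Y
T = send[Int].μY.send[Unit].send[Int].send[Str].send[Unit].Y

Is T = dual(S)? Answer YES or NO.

NO

recv[Int] vs send[Int]  ✓
  μY vs μY  ✓ (μ self-dual)
    recv[Unit] vs send[Unit]  ✓
      send[Int] vs send[Int]  ✗ same direction on both sides — not dual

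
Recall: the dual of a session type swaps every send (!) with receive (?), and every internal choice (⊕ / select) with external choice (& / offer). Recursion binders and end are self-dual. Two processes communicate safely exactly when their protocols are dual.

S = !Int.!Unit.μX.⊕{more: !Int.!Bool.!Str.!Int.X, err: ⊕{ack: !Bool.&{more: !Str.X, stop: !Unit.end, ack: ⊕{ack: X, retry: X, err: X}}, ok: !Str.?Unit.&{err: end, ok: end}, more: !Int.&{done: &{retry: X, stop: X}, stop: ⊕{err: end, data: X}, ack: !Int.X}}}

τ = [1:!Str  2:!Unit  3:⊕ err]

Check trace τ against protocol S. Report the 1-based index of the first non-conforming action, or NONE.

[1] got !Str, protocol expects !Int  ✗

1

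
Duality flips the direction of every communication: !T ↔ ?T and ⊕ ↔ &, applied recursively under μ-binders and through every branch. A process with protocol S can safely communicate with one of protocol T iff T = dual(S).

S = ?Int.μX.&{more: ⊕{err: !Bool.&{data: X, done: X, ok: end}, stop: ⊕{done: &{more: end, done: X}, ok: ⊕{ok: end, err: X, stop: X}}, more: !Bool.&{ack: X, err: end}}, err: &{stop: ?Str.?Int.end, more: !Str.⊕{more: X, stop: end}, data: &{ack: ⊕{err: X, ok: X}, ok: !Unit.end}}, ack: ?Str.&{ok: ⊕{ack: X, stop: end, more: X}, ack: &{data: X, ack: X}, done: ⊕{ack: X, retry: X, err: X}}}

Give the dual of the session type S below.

!Int.μX.⊕{more: &{err: ?Bool.⊕{data: X, done: X, ok: end}, stop: &{done: ⊕{more: end, done: X}, ok: &{ok: end, err: X, stop: X}}, more: ?Bool.⊕{ack: X, err: end}}, err: ⊕{stop: !Str.!Int.end, more: ?Str.&{more: X, stop: end}, data: ⊕{ack: &{err: X, ok: X}, ok: ?Unit.end}}, ack: !Str.⊕{ok: &{ack: X, stop: end, more: X}, ack: ⊕{data: X, ack: X}, done: &{ack: X, retry: X, err: X}}}

?Int = !Int
  μX = μX  (μ self-dual)
    &{more,err,ack} = ⊕{more,err,ack}  (external→internal)
      case more:
        ⊕{err,stop,more} = &{err,stop,more}  (select→offer)
          case err:
            !Bool = ?Bool
              &{data,done,ok} = ⊕{data,done,ok}  (external→internal)
                case data:
                  dual(X) = X
                case done:
                  dual(X) = X
                case ok:
                  dual(end) = end
          case stop:
            ⊕{done,ok} = &{done,ok}  (select→offer)
              case done:
                &{more,done} = ⊕{more,done}  (external→internal)
                  case more:
                    dual(end) = end
                  case done:
                    dual(X) = X
              case ok:
                ⊕{ok,err,stop} = &{ok,err,stop}  (select→offer)
                  case ok:
                    dual(end) = end
                  case err:
                    dual(X) = X
                  case stop:
                    dual(X) = X
          case more:
            !Bool = ?Bool
              &{ack,err} = ⊕{ack,err}  (external→internal)
                case ack:
                  dual(X) = X
                case err:
                  dual(end) = end
      case err:
        &{stop,more,data} = ⊕{stop,more,data}  (external→internal)
          case stop:
            ?Str = !Str
              ?Int = !Int
                dual(end) = end
          case more:
            !Str = ?Str
              ⊕{more,stop} = &{more,stop}  (select→offer)
                case more:
                  dual(X) = X
                case stop:
                  dual(end) = end
          case data:
            &{ack,ok} = ⊕{ack,ok}  (external→internal)
              case ack:
                ⊕{err,ok} = &{err,ok}  (select→offer)
                  case err:
                    dual(X) = X
                  case ok:
                    dual(X) = X
              case ok:
                !Unit = ?Unit
                  dual(end) = end
      case ack:
        ?Str = !Str
          &{ok,ack,done} = ⊕{ok,ack,done}  (external→internal)
            case ok:
              ⊕{ack,stop,more} = &{ack,stop,more}  (select→offer)
                case ack:
                  dual(X) = X
                case stop:
                  dual(end) = end
                case more:
                  dual(X) = X
            case ack:
              &{data,ack} = ⊕{data,ack}  (external→internal)
                case data:
                  dual(X) = X
                case ack:
                  dual(X) = X
            case done:
              ⊕{ack,retry,err} = &{ack,retry,err}  (select→offer)
                case ack:
                  dual(X) = X
                case retry:
                  dual(X) = X
                case err:
                  dual(X) = X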